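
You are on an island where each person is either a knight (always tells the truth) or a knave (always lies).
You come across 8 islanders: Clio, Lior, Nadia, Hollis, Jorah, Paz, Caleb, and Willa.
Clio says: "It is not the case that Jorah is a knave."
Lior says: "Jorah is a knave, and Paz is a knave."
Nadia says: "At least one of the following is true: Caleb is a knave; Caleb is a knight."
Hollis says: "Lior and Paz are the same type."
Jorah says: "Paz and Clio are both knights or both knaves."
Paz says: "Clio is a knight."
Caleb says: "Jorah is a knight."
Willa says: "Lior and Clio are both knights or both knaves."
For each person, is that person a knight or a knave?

As a knight, Clio's statement "it is not the case that Jorah is a knave" should be true; it is.
Lior (knave): "Jorah is a knave, and Paz is a knave" — False. ✓
Nadia is a knight, and the claim "at least one of the following is true: Caleb is a knave; Caleb is a knight" is indeed true.
Hollis (knave): "Lior and Paz are the same type" — False. ✓
Since Jorah is a knight, "Paz and Clio are both knights or both knaves" needs to be true, which holds.
Since Paz is a knight, "Clio is a knight" needs to be true, which holds.
Caleb is a knight, and the claim "Jorah is a knight" is indeed true.
Willa (knave): "Lior and Clio are both knights or both knaves" — False. ✓

Clio is a knight, Lior is a knave, Nadia is a knight, Hollis is a knave, Jorah is a knight, Paz is a knight, Caleb is a knight, and Willa is a knave.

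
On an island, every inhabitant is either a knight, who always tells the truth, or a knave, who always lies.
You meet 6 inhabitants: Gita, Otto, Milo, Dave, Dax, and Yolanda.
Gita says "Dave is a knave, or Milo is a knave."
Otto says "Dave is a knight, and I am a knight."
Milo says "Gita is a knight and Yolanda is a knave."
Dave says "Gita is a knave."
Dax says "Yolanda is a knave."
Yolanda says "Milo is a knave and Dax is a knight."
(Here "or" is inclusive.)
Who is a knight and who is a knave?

Knights: Gita, Milo, and Dax. Knaves: Otto, Dave, and Yolanda.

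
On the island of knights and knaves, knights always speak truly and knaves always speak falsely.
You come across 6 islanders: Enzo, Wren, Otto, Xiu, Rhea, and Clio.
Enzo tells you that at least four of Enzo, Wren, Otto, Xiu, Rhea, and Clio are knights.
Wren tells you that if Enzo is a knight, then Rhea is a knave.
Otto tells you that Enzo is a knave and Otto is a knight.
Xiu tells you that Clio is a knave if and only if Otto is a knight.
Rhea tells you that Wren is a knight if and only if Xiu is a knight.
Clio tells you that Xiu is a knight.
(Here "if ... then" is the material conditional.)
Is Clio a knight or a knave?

Clio is a knave.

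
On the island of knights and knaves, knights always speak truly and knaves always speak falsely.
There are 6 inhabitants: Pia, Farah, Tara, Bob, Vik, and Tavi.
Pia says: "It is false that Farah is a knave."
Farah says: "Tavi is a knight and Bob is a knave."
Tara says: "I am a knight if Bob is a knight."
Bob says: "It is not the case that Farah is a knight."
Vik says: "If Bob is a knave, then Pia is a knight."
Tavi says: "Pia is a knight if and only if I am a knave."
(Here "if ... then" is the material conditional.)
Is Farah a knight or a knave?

Farah is a knave.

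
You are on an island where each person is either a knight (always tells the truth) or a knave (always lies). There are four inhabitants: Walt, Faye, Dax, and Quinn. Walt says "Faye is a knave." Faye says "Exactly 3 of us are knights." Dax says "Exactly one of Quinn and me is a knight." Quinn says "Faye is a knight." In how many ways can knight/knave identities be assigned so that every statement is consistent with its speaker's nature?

2

Consistent assignments:
  Walt=knight, Faye=knave, Dax=knight, Quinn=knave
  Walt=knight, Faye=knave, Dax=knave, Quinn=knave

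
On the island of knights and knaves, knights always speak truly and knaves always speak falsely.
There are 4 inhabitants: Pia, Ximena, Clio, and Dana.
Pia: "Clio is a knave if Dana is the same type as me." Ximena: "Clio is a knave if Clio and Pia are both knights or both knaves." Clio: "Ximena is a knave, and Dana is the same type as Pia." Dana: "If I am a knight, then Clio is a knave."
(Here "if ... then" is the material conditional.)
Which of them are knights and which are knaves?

Knights: Pia, Ximena, and Dana. Knaves: Clio.

Since Pia is a knight, "Clio is a knave if Dana is the same type as me" needs to be True, which holds.
Ximena (knight): "Clio is a knave if Clio and Pia are both knights or both knaves" — True. ✓
Clio is a knave, and the claim "Ximena is a knave, and Dana is the same type as Pia" is indeed false.
Since Dana is a knight, "if I am a knight, then Clio is a knave" needs to be True, which holds.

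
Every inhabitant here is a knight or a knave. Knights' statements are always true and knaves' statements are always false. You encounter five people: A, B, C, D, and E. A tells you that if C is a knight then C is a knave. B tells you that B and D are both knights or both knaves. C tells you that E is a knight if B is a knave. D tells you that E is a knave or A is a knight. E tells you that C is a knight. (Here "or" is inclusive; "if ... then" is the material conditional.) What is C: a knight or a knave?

C is a knave.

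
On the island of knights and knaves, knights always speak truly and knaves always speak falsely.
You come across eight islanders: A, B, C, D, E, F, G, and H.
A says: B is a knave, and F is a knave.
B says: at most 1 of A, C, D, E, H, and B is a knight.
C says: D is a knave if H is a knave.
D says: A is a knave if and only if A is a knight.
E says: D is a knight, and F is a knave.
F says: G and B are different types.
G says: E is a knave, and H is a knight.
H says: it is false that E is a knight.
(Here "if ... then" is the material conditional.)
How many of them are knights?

The unique consistent assignment is A=knave, B=knave, C=knight, D=knave, E=knave, F=knight, G=knight, H=knight.
That has 4 knights.

4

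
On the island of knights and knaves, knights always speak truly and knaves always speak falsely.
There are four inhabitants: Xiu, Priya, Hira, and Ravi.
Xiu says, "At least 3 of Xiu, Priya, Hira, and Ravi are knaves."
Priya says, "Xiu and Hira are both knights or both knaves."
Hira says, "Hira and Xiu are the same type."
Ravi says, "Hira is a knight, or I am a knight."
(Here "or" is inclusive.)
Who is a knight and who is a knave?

Xiu is a knight, Priya is a knave, Hira is a knave, and Ravi is a knave.

Since Xiu is a knight, "at least 3 of Xiu, Priya, Hira, and Ravi are knaves" needs to be True, which holds.
Since Priya is a knave, "Xiu and Hira are both knights or both knaves" needs to be false, which holds.
Since Hira is a knave, "Hira and Xiu are the same type" needs to be false, which holds.
Since Ravi is a knave, "Hira is a knight, or I am a knight" needs to be false, which holds.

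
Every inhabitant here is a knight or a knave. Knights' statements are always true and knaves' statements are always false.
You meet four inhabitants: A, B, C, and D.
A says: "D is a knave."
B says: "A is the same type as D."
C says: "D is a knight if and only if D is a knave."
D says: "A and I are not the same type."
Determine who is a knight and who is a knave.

Suppose A is a knight. Then A's statement "D is a knave" would have to be true. Checking the 8 ways to assign the others, none is consistent with every speaker.
(For instance, with B=knave, C=knave, D=knight, A's claim "D is a knave" comes out false where it would need to be true.)
So A must be a knave, making "D is a knave" false. Taking A=knave, B=knave, C=knave, D=knight, each remaining statement checks out:
  B (knave): "A is the same type as D" — false. ✓
  C (knave): "D is a knight if and only if D is a knave" — false. ✓
  D (knight): "A and I are not the same type" — true. ✓
This is the unique consistent assignment.

Knights: D. Knaves: A, B, and C.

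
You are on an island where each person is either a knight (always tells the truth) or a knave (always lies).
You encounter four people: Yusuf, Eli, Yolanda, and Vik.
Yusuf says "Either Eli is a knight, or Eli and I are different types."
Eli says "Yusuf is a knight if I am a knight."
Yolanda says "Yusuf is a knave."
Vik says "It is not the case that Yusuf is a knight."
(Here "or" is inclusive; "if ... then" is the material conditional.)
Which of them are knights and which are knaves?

Yusuf is a knight, Eli is a knight, Yolanda is a knave, and Vik is a knave.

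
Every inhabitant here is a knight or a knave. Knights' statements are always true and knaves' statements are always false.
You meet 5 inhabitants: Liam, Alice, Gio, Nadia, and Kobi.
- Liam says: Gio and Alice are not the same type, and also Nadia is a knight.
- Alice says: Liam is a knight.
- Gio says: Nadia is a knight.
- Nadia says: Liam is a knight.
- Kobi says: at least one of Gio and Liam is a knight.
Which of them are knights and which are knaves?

Liam is a knave, Alice is a knave, Gio is a knave, Nadia is a knave, and Kobi is a knave.

Suppose Liam is a knight. Then Liam's statement "Gio and Alice are not the same type, and also Nadia is a knight" would have to be true. Checking the 16 ways to assign the others, none is consistent with every speaker.
(For instance, with Alice=knave, Gio=knave, Nadia=knave, Kobi=knave, Liam's claim "Gio and Alice are not the same type, and also Nadia is a knight" comes out false where it would need to be true.)
So Liam must be a knave, making "Gio and Alice are not the same type, and also Nadia is a knight" false. Taking Liam=knave, Alice=knave, Gio=knave, Nadia=knave, Kobi=knave, each remaining statement checks out:
  Alice (knave): "Liam is a knight" — false. ✓
  Gio (knave): "Nadia is a knight" — false. ✓
  Nadia (knave): "Liam is a knight" — false. ✓
  Kobi (knave): "at least one of Gio and Liam is a knight" — false. ✓
This is the unique consistent assignment.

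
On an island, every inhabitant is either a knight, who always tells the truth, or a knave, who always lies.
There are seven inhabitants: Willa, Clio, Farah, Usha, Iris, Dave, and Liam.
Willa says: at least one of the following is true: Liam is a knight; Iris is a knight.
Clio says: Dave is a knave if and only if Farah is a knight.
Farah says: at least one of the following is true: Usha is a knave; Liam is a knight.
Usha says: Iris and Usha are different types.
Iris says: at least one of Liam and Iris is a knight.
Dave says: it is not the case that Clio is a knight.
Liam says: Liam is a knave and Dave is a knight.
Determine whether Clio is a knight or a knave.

Clio is a knight.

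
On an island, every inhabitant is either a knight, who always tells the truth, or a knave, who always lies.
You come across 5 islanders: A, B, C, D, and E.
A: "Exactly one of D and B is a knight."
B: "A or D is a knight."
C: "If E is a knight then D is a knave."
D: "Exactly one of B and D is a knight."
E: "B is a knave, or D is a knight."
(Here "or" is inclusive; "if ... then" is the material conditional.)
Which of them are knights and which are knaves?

As a knave, A's statement "exactly one of D and B is a knight" should be false; it is.
Since B is a knave, "A or D is a knight" needs to be false, which holds.
C is a knight; "if E is a knight then D is a knave" is True, as required.
D (knave): "exactly one of B and D is a knight" — false. ✓
E is a knight; "B is a knave, or D is a knight" is True, as required.

A is a knave, B is a knave, C is a knight, D is a knave, and E is a knight.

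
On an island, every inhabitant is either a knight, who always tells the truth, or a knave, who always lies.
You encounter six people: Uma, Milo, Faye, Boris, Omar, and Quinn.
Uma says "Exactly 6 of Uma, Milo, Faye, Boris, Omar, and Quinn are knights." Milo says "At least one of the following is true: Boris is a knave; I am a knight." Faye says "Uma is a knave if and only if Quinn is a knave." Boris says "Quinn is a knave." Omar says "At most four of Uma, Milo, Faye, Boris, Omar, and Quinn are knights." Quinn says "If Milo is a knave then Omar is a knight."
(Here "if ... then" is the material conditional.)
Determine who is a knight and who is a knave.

Uma is a knave, Milo is a knight, Faye is a knave, Boris is a knave, Omar is a knight, and Quinn is a knight.

Uma is a knave; "exactly 6 of Uma, Milo, Faye, Boris, Omar, and Quinn are knights" is False, as required.
As a knight, Milo's statement "at least one of the following is true: Boris is a knave; I am a knight" should be true; it is.
Faye is a knave; "Uma is a knave if and only if Quinn is a knave" is False, as required.
Boris is a knave, so "Quinn is a knave" must be False — and it is.
Omar (knight): "at most four of Uma, Milo, Faye, Boris, Omar, and Quinn are knights" — true. ✓
As a knight, Quinn's statement "if Milo is a knave then Omar is a knight" should be true; it is.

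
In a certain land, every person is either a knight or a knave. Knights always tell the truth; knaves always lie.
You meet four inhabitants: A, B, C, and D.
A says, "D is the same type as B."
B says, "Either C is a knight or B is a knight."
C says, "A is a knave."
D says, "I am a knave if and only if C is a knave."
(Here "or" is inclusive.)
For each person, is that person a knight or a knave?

A is a knave, and the claim "D is the same type as B" is indeed false.
B is a knight; "either C is a knight or B is a knight" is true, as required.
As a knight, C's statement "A is a knave" should be true; it is.
As a knave, D's statement "I am a knave if and only if C is a knave" should be false; it is.

Knights: B and C. Knaves: A and D.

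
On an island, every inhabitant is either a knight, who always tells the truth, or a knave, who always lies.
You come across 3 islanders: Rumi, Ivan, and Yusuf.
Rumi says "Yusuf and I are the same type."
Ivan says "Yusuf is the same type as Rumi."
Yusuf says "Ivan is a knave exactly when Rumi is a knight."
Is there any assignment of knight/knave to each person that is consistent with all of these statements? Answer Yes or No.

No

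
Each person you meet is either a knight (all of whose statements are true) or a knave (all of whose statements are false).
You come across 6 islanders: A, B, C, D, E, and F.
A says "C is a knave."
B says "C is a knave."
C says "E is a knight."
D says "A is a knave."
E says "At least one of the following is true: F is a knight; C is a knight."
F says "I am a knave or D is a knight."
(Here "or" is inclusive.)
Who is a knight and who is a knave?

A is a knave; "C is a knave" is false, as required.
B is a knave, and the claim "C is a knave" is indeed false.
C is a knight, and the claim "E is a knight" is indeed True.
As a knight, D's statement "A is a knave" should be True; it is.
As a knight, E's statement "at least one of the following is true: F is a knight; C is a knight" should be True; it is.
As a knight, F's statement "I am a knave or D is a knight" should be True; it is.

A is a knave, B is a knave, C is a knight, D is a knight, E is a knight, and F is a knight.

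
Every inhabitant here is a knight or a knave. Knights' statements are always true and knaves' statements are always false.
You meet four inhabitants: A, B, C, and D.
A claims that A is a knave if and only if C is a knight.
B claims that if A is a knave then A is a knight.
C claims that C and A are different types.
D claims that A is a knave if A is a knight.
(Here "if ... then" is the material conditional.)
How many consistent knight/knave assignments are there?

1

Consistent assignments:
  A=knave, B=knave, C=knave, D=knight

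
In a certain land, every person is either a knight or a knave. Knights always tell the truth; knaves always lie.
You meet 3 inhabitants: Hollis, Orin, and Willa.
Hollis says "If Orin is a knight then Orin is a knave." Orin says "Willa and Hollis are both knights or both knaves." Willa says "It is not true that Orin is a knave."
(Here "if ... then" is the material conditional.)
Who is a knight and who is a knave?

Hollis is a knight, Orin is a knave, and Willa is a knave.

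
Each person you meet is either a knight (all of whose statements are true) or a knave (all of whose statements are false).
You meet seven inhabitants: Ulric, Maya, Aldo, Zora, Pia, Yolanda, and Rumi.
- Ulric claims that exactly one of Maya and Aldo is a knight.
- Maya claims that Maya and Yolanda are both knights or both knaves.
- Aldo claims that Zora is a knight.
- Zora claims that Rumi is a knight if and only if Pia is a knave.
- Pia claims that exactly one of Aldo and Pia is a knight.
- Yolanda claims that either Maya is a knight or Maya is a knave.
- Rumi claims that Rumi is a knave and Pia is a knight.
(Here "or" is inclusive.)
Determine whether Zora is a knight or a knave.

Consistent assignments: {Ulric=knight, Maya=knight, Aldo=knave, Zora=knave, Pia=knave, Yolanda=knight, Rumi=knave}; {Ulric=knave, Maya=knave, Aldo=knave, Zora=knave, Pia=knave, Yolanda=knight, Rumi=knave}
In every consistent assignment, Zora is a knave.

Zora is a knave.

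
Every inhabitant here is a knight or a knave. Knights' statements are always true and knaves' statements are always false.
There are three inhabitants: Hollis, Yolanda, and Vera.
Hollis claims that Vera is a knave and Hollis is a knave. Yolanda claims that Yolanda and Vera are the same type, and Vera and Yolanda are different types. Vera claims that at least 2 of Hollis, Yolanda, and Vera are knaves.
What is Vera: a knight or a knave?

Vera is a knight.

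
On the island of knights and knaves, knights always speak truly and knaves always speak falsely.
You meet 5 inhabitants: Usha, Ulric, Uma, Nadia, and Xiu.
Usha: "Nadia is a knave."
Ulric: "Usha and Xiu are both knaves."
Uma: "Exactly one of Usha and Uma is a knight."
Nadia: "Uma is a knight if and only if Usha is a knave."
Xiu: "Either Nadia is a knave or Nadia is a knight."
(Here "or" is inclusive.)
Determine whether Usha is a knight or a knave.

Usha is a knave.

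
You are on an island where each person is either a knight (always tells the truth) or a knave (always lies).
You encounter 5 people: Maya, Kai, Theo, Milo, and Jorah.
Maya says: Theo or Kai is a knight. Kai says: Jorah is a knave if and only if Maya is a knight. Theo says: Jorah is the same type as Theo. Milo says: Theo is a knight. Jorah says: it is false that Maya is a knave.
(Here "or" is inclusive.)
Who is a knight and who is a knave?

Knights: Maya, Theo, Milo, and Jorah. Knaves: Kai.

Maya is a knight, and the claim "Theo or Kai is a knight" is indeed true.
Kai (knave): "Jorah is a knave if and only if Maya is a knight" — False. ✓
Theo is a knight, so "Jorah is the same type as Theo" must be true — and it is.
Milo (knight): "Theo is a knight" — true. ✓
Jorah is a knight; "it is false that Maya is a knave" is true, as required.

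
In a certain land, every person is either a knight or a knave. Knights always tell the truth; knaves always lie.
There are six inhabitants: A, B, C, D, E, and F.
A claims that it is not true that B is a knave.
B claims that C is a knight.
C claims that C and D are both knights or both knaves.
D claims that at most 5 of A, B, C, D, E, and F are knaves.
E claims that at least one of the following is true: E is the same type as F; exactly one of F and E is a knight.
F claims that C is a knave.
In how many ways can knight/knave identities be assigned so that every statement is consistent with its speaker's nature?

Consistent assignments:
  A=knight, B=knight, C=knight, D=knight, E=knight, F=knave
  A=knave, B=knave, C=knave, D=knight, E=knight, F=knight

2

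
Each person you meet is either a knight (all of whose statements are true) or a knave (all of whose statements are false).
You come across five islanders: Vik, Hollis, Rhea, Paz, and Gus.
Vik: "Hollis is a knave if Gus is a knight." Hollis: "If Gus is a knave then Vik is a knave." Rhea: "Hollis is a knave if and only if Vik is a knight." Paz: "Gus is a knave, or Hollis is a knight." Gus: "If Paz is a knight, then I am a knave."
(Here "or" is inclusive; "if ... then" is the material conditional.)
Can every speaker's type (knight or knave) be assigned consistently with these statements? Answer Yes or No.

No

Checking all 32 assignments, each has at least one speaker whose statement's truth value contradicts their type.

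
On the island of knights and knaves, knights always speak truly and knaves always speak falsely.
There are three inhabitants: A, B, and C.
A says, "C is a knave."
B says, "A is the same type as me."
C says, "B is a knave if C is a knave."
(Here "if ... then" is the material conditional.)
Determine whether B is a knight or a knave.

B is a knight.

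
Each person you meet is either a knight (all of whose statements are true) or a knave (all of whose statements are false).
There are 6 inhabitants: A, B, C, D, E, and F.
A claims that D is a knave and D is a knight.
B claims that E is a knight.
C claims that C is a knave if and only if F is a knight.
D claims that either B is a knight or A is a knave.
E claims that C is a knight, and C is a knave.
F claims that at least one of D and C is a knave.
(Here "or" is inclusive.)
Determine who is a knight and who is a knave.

A is a knave, B is a knave, C is a knight, D is a knight, E is a knave, and F is a knave.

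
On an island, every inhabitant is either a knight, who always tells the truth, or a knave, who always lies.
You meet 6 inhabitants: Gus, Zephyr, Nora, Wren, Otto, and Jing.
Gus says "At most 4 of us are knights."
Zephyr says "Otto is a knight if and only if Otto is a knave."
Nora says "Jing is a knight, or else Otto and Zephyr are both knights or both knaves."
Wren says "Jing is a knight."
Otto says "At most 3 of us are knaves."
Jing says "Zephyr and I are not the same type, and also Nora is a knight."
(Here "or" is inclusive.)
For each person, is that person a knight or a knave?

Since Gus is a knight, "at most 4 of us are knights" needs to be true, which holds.
Since Zephyr is a knave, "Otto is a knight if and only if Otto is a knave" needs to be False, which holds.
Nora is a knight; "Jing is a knight, or else Otto and Zephyr are both knights or both knaves" is true, as required.
Wren is a knave; "Jing is a knight" is False, as required.
Since Otto is a knave, "at most 3 of us are knaves" needs to be False, which holds.
Jing (knave): "Zephyr and I are not the same type, and also Nora is a knight" — False. ✓

Gus is a knight, Zephyr is a knave, Nora is a knight, Wren is a knave, Otto is a knave, and Jing is a knave.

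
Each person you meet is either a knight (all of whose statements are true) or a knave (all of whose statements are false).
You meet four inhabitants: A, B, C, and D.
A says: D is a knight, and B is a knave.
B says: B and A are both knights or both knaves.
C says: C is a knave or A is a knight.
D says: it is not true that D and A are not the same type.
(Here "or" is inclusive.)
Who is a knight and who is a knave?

As a knight, A's statement "D is a knight, and B is a knave" should be True; it is.
Since B is a knave, "B and A are both knights or both knaves" needs to be False, which holds.
C is a knight, so "C is a knave or A is a knight" must be True — and it is.
As a knight, D's statement "it is not true that D and A are not the same type" should be True; it is.

A is a knight, B is a knave, C is a knight, and D is a knight.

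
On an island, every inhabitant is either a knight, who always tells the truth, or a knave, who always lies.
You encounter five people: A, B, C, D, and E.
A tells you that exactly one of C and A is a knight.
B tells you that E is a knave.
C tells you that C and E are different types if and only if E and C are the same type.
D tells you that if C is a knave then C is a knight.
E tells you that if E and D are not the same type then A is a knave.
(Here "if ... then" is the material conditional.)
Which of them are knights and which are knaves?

Knights: E. Knaves: A, B, C, and D.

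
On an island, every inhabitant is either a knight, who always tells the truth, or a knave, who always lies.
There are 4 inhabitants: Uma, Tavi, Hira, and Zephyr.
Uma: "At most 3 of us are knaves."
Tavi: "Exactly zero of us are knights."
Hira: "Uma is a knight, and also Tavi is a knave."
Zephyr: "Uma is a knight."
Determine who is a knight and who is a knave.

Suppose Uma is a knave. Then Uma's statement "at most 3 of us are knaves" would have to be false. Checking the 8 ways to assign the others, none is consistent with every speaker.
(For instance, with Tavi=knave, Hira=knight, Zephyr=knight, Uma's claim "at most 3 of us are knaves" comes out true where it would need to be false.)
So Uma must be a knight, making "at most 3 of us are knaves" true. Taking Uma=knight, Tavi=knave, Hira=knight, Zephyr=knight, each remaining statement checks out:
  Tavi (knave): "exactly zero of us are knights" — false. ✓
  Hira (knight): "Uma is a knight, and also Tavi is a knave" — true. ✓
  Zephyr (knight): "Uma is a knight" — true. ✓
This is the unique consistent assignment.

Uma is a knight, Tavi is a knave, Hira is a knight, and Zephyr is a knight.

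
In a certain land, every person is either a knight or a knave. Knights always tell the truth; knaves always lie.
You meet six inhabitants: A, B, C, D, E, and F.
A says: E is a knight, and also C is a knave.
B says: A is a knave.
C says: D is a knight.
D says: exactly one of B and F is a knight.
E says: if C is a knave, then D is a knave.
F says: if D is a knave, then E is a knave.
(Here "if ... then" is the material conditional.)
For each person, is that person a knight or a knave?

A is a knight, B is a knave, C is a knave, D is a knave, E is a knight, and F is a knave.

Since A is a knight, "E is a knight, and also C is a knave" needs to be True, which holds.
As a knave, B's statement "A is a knave" should be false; it is.
C is a knave, so "D is a knight" must be false — and it is.
D (knave): "exactly one of B and F is a knight" — false. ✓
E is a knight, so "if C is a knave, then D is a knave" must be True — and it is.
F is a knave, so "if D is a knave, then E is a knave" must be false — and it is.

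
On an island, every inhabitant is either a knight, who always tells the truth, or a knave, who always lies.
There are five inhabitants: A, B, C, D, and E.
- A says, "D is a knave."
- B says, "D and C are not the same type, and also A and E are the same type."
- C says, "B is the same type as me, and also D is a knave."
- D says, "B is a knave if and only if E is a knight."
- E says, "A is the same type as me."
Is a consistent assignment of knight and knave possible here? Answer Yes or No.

Yes

One consistent assignment: A=knight, B=knight, C=knight, D=knave, E=knight.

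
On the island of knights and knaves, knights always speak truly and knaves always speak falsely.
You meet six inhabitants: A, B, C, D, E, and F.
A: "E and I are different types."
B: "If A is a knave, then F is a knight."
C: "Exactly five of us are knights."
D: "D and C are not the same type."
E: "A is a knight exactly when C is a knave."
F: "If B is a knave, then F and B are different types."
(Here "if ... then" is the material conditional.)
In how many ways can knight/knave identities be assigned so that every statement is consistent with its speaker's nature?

4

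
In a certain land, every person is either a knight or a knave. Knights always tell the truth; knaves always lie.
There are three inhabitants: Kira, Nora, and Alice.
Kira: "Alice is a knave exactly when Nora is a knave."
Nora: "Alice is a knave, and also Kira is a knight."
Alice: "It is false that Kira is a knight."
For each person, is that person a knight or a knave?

Kira (knave): "Alice is a knave exactly when Nora is a knave" — false. ✓
Nora is a knave, so "Alice is a knave, and also Kira is a knight" must be false — and it is.
As a knight, Alice's statement "it is false that Kira is a knight" should be true; it is.

Knights: Alice. Knaves: Kira and Nora.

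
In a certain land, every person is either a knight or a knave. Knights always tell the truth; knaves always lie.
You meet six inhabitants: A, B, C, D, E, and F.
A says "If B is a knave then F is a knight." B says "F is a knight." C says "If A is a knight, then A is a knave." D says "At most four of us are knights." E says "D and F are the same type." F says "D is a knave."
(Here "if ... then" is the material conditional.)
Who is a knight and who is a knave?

Knights: C and D. Knaves: A, B, E, and F.

A is a knave, so "if B is a knave then F is a knight" must be False — and it is.
B is a knave, and the claim "F is a knight" is indeed False.
As a knight, C's statement "if A is a knight, then A is a knave" should be True; it is.
Since D is a knight, "at most four of us are knights" needs to be True, which holds.
Since E is a knave, "D and F are the same type" needs to be False, which holds.
As a knave, F's statement "D is a knave" should be False; it is.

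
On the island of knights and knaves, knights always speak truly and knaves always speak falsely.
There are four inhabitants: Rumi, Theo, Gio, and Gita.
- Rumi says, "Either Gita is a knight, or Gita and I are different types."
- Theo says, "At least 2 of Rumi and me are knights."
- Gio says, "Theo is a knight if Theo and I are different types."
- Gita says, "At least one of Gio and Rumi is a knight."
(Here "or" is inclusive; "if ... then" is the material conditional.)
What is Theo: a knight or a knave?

Theo is a knight.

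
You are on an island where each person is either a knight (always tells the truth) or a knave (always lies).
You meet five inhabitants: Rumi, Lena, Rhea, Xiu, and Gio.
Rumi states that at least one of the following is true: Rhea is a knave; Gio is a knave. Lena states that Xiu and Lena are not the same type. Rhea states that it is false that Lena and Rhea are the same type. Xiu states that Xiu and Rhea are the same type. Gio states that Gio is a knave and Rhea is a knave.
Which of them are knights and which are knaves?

Knights: Rumi and Rhea. Knaves: Lena, Xiu, and Gio.

Rumi (knight): "at least one of the following is true: Rhea is a knave; Gio is a knave" — True. ✓
Lena is a knave, and the claim "Xiu and Lena are not the same type" is indeed False.
Rhea is a knight, and the claim "it is false that Lena and Rhea are the same type" is indeed True.
Xiu is a knave; "Xiu and Rhea are the same type" is False, as required.
Since Gio is a knave, "Gio is a knave and Rhea is a knave" needs to be False, which holds.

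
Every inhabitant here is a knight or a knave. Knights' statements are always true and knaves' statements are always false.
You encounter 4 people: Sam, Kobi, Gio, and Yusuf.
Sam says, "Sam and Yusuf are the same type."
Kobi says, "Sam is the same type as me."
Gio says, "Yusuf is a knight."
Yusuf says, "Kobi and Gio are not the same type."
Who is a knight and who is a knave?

Sam is a knight; "Sam and Yusuf are the same type" is true, as required.
Kobi is a knave, so "Sam is the same type as me" must be false — and it is.
Gio is a knight, and the claim "Yusuf is a knight" is indeed true.
Yusuf is a knight; "Kobi and Gio are not the same type" is true, as required.

Sam is a knight, Kobi is a knave, Gio is a knight, and Yusuf is a knight.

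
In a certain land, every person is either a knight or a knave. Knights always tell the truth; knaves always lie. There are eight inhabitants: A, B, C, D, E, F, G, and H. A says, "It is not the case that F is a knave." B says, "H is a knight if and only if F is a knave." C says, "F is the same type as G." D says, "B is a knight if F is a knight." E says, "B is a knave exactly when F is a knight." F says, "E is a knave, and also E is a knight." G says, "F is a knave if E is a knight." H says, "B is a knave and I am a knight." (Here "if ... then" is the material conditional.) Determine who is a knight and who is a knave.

As a knave, A's statement "it is not the case that F is a knave" should be false; it is.
B is a knave; "H is a knight if and only if F is a knave" is false, as required.
C is a knave, so "F is the same type as G" must be false — and it is.
D is a knight, and the claim "B is a knight if F is a knight" is indeed True.
E is a knave, and the claim "B is a knave exactly when F is a knight" is indeed false.
As a knave, F's statement "E is a knave, and also E is a knight" should be false; it is.
G is a knight; "F is a knave if E is a knight" is True, as required.
H is a knave, so "B is a knave and I am a knight" must be false — and it is.

Knights: D and G. Knaves: A, B, C, E, F, and H.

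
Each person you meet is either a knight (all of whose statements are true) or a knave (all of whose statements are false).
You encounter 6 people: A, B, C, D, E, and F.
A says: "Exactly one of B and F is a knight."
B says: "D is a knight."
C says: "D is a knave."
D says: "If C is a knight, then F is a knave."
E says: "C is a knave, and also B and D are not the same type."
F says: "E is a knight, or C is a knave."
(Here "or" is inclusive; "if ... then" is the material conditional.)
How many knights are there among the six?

The unique consistent assignment is A=knave, B=knight, C=knave, D=knight, E=knave, F=knight.
That has 3 knights.

3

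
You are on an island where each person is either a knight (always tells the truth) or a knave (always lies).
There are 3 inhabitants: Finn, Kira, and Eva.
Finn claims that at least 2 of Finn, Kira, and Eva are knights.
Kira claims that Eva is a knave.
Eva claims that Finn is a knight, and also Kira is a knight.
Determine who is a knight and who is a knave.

Suppose Finn is a knight. Then Finn's statement "at least 2 of Finn, Kira, and Eva are knights" would have to be true. Checking the 4 ways to assign the others, none is consistent with every speaker.
(For instance, with Kira=knight, Eva=knave, Eva's claim "Finn is a knight, and also Kira is a knight" comes out true where it would need to be false.)
So Finn must be a knave, making "at least 2 of Finn, Kira, and Eva are knights" false. Taking Finn=knave, Kira=knight, Eva=knave, each remaining statement checks out:
  Kira (knight): "Eva is a knave" — true. ✓
  Eva (knave): "Finn is a knight, and also Kira is a knight" — false. ✓
This is the unique consistent assignment.

Knights: Kira. Knaves: Finn and Eva.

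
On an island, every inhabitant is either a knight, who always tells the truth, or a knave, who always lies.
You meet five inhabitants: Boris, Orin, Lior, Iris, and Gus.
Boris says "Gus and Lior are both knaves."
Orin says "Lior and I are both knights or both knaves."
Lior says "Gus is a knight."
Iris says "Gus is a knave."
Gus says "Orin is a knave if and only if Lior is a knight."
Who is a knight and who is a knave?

Boris is a knave, Orin is a knave, Lior is a knight, Iris is a knave, and Gus is a knight.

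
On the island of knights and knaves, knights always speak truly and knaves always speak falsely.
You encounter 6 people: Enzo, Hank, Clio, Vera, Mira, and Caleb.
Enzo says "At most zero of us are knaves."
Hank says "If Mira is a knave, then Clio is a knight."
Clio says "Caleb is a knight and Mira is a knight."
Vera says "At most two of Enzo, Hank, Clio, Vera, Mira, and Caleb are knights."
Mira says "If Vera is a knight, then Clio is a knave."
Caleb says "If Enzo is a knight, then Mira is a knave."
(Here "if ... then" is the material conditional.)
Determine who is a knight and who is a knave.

Enzo is a knave, Hank is a knight, Clio is a knight, Vera is a knave, Mira is a knight, and Caleb is a knight.

Enzo is a knave, and the claim "at most zero of us are knaves" is indeed False.
Hank is a knight, so "if Mira is a knave, then Clio is a knight" must be True — and it is.
Clio is a knight, so "Caleb is a knight and Mira is a knight" must be True — and it is.
As a knave, Vera's statement "at most two of Enzo, Hank, Clio, Vera, Mira, and Caleb are knights" should be False; it is.
As a knight, Mira's statement "if Vera is a knight, then Clio is a knave" should be True; it is.
Caleb is a knight, so "if Enzo is a knight, then Mira is a knave" must be True — and it is.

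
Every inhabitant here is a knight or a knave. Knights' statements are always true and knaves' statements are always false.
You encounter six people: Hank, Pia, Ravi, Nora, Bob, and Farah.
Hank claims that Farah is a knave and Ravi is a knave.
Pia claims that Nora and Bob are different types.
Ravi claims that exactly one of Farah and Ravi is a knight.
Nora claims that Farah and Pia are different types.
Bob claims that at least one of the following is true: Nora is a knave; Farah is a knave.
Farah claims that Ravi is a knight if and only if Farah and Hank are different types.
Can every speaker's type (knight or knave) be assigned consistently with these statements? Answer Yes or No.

No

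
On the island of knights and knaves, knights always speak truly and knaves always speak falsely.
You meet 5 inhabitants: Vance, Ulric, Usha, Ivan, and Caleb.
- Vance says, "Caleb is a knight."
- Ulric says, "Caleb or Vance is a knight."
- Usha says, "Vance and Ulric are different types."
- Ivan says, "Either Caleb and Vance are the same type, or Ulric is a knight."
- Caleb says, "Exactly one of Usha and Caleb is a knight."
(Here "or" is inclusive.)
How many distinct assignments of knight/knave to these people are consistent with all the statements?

2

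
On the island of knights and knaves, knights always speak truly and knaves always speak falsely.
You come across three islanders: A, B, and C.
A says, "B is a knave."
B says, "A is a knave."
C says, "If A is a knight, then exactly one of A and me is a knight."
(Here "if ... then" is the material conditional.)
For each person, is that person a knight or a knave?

A is a knave, B is a knight, and C is a knight.

Suppose A is a knight. Then A's statement "B is a knave" would have to be true. Checking the 4 ways to assign the others, none is consistent with every speaker.
(For instance, with B=knight, C=knight, A's claim "B is a knave" comes out false where it would need to be true.)
So A must be a knave, making "B is a knave" false. Taking A=knave, B=knight, C=knight, each remaining statement checks out:
  B (knight): "A is a knave" — true. ✓
  C (knight): "if A is a knight, then exactly one of A and me is a knight" — true. ✓
This is the unique consistent assignment.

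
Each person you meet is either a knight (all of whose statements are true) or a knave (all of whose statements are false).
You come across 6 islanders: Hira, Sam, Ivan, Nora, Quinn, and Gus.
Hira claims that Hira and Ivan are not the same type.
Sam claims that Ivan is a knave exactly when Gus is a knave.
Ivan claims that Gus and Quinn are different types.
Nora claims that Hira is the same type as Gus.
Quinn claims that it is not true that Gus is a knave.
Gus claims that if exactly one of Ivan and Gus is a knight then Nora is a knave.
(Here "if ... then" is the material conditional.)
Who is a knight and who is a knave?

Hira is a knave, Sam is a knave, Ivan is a knave, Nora is a knave, Quinn is a knight, and Gus is a knight.

Hira is a knave, so "Hira and Ivan are not the same type" must be false — and it is.
As a knave, Sam's statement "Ivan is a knave exactly when Gus is a knave" should be false; it is.
Ivan is a knave; "Gus and Quinn are different types" is false, as required.
Since Nora is a knave, "Hira is the same type as Gus" needs to be false, which holds.
As a knight, Quinn's statement "it is not true that Gus is a knave" should be True; it is.
Gus is a knight, and the claim "if exactly one of Ivan and Gus is a knight then Nora is a knave" is indeed True.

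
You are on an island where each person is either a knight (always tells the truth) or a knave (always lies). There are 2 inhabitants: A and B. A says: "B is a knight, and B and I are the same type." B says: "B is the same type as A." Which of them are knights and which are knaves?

A is a knight; "B is a knight, and B and I are the same type" is true, as required.
B (knight): "B is the same type as A" — true. ✓

A is a knight and B is a knight.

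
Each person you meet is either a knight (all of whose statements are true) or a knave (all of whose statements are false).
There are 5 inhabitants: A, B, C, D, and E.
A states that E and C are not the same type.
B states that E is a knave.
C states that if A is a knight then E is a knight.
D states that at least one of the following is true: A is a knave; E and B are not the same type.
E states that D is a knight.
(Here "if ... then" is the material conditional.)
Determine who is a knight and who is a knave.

Since A is a knave, "E and C are not the same type" needs to be False, which holds.
Since B is a knave, "E is a knave" needs to be False, which holds.
C (knight): "if A is a knight then E is a knight" — true. ✓
D (knight): "at least one of the following is true: A is a knave; E and B are not the same type" — true. ✓
E (knight): "D is a knight" — true. ✓

A is a knave, B is a knave, C is a knight, D is a knight, and E is a knight.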